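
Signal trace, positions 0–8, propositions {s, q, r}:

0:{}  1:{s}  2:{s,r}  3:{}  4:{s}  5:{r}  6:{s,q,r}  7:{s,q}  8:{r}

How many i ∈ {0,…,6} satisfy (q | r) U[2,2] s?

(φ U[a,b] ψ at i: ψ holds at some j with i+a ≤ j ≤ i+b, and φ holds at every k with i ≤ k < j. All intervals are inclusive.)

1

Evaluate at each i in [0,6]:
  i=0: ✗ (lhs fails at k=0 before rhs at j=2)
  i=1: ✗ (no rhs in [3,3])
  i=2: ✗ (lhs fails at k=3 before rhs at j=4)
  i=3: ✗ (no rhs in [5,5])
  i=4: ✗ (lhs fails at k=4 before rhs at j=6)
  i=5: ✓ (rhs at j=7; lhs holds on [5,6])
  i=6: ✗ (no rhs in [8,8])
Positions where it holds: {5} → 1.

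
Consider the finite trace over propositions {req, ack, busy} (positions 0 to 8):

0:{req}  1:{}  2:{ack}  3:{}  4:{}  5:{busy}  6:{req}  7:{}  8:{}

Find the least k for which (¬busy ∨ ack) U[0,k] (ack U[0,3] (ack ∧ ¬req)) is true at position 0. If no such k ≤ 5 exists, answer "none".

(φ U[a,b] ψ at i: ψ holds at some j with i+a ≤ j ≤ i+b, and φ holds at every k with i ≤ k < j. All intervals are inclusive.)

2

Need earliest j ≥ 0 with (ack U[0,3] (ack ∧ ¬req)), and (¬busy ∨ ack) at every k in [0,j-1].
  j=0: rhs fails.
  j=1: rhs fails.
  j=2: rhs holds; lhs holds on [0,1]. k = 2.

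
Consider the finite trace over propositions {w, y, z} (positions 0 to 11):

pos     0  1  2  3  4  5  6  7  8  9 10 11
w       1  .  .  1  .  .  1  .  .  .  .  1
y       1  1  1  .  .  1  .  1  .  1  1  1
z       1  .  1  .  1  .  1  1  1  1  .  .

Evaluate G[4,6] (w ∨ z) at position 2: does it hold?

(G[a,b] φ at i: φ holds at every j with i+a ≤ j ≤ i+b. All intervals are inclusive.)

Check (w ∨ z) at every j in [6,8]:
  j=6: true
  j=7: true
  j=8: true
All positions satisfy it → formula holds.

Holds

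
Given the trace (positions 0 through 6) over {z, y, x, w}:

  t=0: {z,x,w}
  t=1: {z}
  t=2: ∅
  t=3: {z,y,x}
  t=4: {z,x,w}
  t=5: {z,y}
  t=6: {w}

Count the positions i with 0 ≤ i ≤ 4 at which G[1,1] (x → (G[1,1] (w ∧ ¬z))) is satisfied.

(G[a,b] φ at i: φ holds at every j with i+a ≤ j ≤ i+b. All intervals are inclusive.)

3

Evaluate at each i in [0,4]:
  i=0: ✓ (all of [1,1])
  i=1: ✓ (all of [2,2])
  i=2: ✗ (fails at j=3)
  i=3: ✗ (fails at j=4)
  i=4: ✓ (all of [5,5])
Positions where it holds: {0, 1, 4} → 3.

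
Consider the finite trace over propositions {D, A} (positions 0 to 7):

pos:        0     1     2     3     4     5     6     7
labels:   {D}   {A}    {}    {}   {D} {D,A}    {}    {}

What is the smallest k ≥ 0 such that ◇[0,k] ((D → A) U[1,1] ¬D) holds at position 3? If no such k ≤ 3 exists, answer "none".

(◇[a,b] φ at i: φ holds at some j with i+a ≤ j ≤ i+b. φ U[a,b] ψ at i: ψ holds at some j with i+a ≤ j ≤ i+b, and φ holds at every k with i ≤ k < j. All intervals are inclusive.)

2

Scan j = 3,4,… for ((D → A) U[1,1] ¬D):
  j=3: fails
  j=4: fails
  j=5: holds
First hit at j=5, so smallest k = 5-3 = 2.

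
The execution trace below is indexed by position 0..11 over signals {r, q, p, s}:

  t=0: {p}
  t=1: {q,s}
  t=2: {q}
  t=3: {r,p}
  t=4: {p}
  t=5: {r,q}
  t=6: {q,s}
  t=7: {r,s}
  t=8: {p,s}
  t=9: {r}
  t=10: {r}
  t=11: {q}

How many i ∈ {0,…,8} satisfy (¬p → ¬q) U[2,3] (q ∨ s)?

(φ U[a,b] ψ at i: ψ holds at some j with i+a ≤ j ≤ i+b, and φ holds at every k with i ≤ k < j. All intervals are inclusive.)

Evaluate at each i in [0,8]:
  i=0: ✗ (lhs fails at k=1 before rhs at j=2)
  i=1: ✗ (no rhs in [3,4])
  i=2: ✗ (lhs fails at k=2 before rhs at j=5)
  i=3: ✓ (rhs at j=5; lhs holds on [3,4])
  i=4: ✗ (lhs fails at k=5 before rhs at j=6)
  i=5: ✗ (lhs fails at k=5 before rhs at j=7)
  i=6: ✗ (lhs fails at k=6 before rhs at j=8)
  i=7: ✗ (no rhs in [9,10])
  i=8: ✓ (rhs at j=11; lhs holds on [8,10])
Positions where it holds: {3, 8} → 2.

2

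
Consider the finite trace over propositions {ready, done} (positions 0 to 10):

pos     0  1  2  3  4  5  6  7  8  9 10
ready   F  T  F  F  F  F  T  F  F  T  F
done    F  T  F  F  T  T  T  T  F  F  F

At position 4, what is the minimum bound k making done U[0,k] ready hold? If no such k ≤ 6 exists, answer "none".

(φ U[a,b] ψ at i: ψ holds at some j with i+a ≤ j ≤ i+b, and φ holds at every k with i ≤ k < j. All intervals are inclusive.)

2

Need earliest j ≥ 4 with ready, and done at every k in [4,j-1].
  j=4: rhs fails.
  j=5: rhs fails.
  j=6: rhs holds; lhs holds on [4,5]. k = 2.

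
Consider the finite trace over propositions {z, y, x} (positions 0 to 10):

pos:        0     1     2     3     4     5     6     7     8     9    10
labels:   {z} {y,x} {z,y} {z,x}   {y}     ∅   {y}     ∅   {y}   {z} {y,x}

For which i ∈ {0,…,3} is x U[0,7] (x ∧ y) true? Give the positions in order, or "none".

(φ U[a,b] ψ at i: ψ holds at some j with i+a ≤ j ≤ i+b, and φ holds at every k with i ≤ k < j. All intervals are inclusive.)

Evaluate at each i in [0,3]:
  i=0: ✗ (lhs fails at k=0 before rhs at j=1)
  i=1: ✓ (rhs at j=1)
  i=2: ✗ (no rhs in [2,9])
  i=3: ✗ (lhs fails at k=4 before rhs at j=10)

1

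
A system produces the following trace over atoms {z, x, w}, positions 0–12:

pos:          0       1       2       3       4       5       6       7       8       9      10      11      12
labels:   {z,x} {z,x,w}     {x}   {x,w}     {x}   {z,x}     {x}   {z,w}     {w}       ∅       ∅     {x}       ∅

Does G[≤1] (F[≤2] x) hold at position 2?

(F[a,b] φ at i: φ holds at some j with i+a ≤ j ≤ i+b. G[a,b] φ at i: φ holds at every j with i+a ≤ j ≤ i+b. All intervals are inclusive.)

Check F[≤2] x at every j in [2,3]:
  j=2: holds (witness at 2)
  j=3: holds (witness at 3)
All positions satisfy it → formula holds.

Holds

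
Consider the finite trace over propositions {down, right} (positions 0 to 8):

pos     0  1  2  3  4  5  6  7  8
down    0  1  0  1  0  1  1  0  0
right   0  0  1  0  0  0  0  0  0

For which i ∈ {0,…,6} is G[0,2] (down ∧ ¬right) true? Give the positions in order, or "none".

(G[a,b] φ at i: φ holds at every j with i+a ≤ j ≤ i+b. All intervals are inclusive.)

Evaluate at each i in [0,6]:
  i=0: ✗ (fails at j=0)
  i=1: ✗ (fails at j=2)
  i=2: ✗ (fails at j=2)
  i=3: ✗ (fails at j=4)
  i=4: ✗ (fails at j=4)
  i=5: ✗ (fails at j=7)
  i=6: ✗ (fails at j=7)

none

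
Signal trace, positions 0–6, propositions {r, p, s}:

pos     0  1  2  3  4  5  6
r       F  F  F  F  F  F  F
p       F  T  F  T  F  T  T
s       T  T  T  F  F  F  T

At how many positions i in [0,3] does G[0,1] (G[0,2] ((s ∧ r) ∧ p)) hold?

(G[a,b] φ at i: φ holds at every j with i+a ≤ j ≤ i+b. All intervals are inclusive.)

0

Evaluate at each i in [0,3]:
  i=0: ✗ (fails at j=0)
  i=1: ✗ (fails at j=1)
  i=2: ✗ (fails at j=2)
  i=3: ✗ (fails at j=3)
Positions where it holds: {} → 0.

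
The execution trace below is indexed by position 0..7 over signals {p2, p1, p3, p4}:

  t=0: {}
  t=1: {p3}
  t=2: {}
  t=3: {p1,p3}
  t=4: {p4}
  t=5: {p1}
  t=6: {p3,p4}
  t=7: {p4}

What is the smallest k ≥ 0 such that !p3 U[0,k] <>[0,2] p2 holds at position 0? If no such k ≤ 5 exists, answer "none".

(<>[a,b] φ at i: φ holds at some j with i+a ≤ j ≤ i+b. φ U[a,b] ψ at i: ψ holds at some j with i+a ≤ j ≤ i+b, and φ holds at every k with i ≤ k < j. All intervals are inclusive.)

none

Need earliest j ≥ 0 with <>[0,2] p2, and !p3 at every k in [0,j-1].
  j=0: rhs fails.
  j=1: rhs fails.
  j=2: rhs fails.
  j=3: rhs fails.
  j=4: rhs fails.
  j=5: rhs fails.
No witness within the range → none.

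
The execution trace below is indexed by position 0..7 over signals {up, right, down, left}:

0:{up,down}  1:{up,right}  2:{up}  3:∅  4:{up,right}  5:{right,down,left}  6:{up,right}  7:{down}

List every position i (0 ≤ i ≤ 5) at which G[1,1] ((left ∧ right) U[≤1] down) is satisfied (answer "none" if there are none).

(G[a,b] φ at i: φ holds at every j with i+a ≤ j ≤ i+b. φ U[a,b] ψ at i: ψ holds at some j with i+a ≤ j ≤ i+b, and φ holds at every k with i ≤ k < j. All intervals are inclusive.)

Evaluate at each i in [0,5]:
  i=0: ✗ (fails at j=1)
  i=1: ✗ (fails at j=2)
  i=2: ✗ (fails at j=3)
  i=3: ✗ (fails at j=4)
  i=4: ✓ (all of [5,5])
  i=5: ✗ (fails at j=6)

4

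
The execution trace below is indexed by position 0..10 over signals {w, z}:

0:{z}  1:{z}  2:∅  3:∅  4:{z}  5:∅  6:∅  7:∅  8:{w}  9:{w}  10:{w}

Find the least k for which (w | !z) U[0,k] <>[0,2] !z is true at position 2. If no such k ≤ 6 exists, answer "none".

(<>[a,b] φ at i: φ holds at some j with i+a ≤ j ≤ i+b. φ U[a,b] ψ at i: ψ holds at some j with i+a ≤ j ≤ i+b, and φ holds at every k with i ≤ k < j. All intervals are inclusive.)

Need earliest j ≥ 2 with <>[0,2] !z, and (w | !z) at every k in [2,j-1].
  j=2: rhs holds (empty prefix). k = 0.

0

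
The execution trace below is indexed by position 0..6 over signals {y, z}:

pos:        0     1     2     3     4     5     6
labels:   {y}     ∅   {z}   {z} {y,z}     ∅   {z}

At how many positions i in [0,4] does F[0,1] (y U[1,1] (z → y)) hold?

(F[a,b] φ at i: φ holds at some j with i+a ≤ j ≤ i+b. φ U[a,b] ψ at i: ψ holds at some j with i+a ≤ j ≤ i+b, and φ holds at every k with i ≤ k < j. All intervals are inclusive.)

Evaluate at each i in [0,4]:
  i=0: ✓ (witness j=0)
  i=1: ✗ (none in [1,2])
  i=2: ✗ (none in [2,3])
  i=3: ✓ (witness j=4)
  i=4: ✓ (witness j=4)
Positions where it holds: {0, 3, 4} → 3.

3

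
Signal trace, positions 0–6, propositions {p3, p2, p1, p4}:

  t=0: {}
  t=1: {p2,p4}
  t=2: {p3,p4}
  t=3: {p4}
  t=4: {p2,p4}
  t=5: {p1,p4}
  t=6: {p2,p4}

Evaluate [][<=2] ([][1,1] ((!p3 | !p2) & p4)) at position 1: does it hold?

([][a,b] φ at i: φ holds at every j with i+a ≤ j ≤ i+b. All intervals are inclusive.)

Holds

Check [][1,1] ((!p3 | !p2) & p4) at every j in [1,3]:
  j=1: holds on [2,2]
  j=2: holds on [3,3]
  j=3: holds on [4,4]
All positions satisfy it → formula holds.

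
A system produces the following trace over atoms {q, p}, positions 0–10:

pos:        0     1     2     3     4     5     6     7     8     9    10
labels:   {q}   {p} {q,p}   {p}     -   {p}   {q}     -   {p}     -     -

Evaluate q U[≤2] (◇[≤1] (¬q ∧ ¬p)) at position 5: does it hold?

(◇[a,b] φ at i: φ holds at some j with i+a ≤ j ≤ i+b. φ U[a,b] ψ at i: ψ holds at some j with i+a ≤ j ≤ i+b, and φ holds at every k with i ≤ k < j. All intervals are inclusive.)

False

Need some j in [5,7] with ◇[≤1] (¬q ∧ ¬p), and q at every k in [5,j-1].
  j=5: ◇[≤1] (¬q ∧ ¬p) — fails (none in [5,6]).
  j=6: ◇[≤1] (¬q ∧ ¬p) holds, but q fails at k=5 → not this j.
  j=7: ◇[≤1] (¬q ∧ ¬p) holds, but q fails at k=5 → not this j.
No j in the window works → until fails.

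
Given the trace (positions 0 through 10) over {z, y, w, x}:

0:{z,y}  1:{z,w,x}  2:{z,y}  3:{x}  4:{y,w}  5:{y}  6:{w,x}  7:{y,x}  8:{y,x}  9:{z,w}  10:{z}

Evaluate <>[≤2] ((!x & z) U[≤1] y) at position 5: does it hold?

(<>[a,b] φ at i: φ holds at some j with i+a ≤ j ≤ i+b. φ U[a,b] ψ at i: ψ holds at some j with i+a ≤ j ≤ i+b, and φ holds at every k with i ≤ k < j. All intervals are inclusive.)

Check ((!x & z) U[≤1] y) at each j in [5,7]:
  j=5: holds
  j=6: fails
  j=7: holds
Found at j=5 → formula holds.

True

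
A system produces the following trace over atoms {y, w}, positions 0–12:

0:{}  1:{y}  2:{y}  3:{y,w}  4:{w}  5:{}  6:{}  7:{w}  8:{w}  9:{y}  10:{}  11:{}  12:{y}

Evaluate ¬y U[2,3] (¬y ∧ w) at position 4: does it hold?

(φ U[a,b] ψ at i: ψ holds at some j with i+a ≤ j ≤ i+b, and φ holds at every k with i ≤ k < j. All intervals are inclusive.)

Yes

Need some j in [6,7] with (¬y ∧ w), and ¬y at every k in [4,j-1].
  j=6: (¬y ∧ w) false.
  j=7: (¬y ∧ w) holds; ¬y holds at every k in [4,6] → satisfied.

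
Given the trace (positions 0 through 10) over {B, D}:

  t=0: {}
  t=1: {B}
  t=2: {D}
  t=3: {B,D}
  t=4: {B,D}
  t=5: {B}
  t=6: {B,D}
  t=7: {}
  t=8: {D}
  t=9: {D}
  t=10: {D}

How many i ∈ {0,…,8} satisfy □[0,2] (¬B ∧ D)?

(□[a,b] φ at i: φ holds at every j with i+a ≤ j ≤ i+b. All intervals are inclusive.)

1

Evaluate at each i in [0,8]:
  i=0: ✗ (fails at j=0)
  i=1: ✗ (fails at j=1)
  i=2: ✗ (fails at j=3)
  i=3: ✗ (fails at j=3)
  i=4: ✗ (fails at j=4)
  i=5: ✗ (fails at j=5)
  i=6: ✗ (fails at j=6)
  i=7: ✗ (fails at j=7)
  i=8: ✓ (all of [8,10])
Positions where it holds: {8} → 1.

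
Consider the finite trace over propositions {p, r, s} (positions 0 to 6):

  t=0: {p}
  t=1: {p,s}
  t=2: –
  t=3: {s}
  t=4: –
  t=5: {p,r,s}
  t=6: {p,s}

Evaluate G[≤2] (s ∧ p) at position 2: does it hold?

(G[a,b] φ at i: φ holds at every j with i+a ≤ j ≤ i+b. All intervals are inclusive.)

Check (s ∧ p) at every j in [2,4]:
  j=2: false
  j=3: false
  j=4: false
Fails at j=2 → formula fails.

Does not hold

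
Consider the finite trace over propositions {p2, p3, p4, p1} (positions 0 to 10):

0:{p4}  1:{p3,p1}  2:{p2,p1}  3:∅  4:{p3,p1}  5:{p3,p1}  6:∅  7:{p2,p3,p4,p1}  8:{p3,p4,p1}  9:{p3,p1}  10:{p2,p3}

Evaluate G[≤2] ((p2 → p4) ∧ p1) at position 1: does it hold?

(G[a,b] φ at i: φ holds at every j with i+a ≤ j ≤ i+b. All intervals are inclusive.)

Check ((p2 → p4) ∧ p1) at every j in [1,3]:
  j=1: true
  j=2: false
  j=3: false
Fails at j=2 → formula fails.

Does not hold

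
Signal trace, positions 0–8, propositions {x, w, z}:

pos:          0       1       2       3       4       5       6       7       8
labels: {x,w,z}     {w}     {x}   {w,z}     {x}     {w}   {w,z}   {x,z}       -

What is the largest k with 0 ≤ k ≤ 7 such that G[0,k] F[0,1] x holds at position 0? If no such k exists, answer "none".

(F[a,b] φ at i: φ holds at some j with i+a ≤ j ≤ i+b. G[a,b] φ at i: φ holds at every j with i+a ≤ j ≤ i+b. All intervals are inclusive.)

F[0,1] x must hold from j=0 onward; find where it first fails.
  j=0: holds
  j=1: holds
  j=2: holds
  j=3: holds
  j=4: holds
  j=5: fails
Holds on [0,4], so largest k = 4.

4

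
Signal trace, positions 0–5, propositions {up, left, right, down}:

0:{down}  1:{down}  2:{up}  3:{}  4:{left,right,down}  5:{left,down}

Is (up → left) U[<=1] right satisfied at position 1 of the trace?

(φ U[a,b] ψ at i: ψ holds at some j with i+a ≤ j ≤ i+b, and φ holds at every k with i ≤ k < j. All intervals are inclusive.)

False

Need some j in [1,2] with right, and (up → left) at every k in [1,j-1].
  j=1: right false.
  j=2: right false.
No j in the window works → until fails.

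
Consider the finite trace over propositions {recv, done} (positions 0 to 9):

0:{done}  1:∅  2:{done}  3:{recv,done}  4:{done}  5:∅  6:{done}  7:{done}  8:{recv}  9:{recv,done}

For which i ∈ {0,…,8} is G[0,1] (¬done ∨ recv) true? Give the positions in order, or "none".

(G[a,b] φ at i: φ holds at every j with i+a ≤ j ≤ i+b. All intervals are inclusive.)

Evaluate at each i in [0,8]:
  i=0: ✗ (fails at j=0)
  i=1: ✗ (fails at j=2)
  i=2: ✗ (fails at j=2)
  i=3: ✗ (fails at j=4)
  i=4: ✗ (fails at j=4)
  i=5: ✗ (fails at j=6)
  i=6: ✗ (fails at j=6)
  i=7: ✗ (fails at j=7)
  i=8: ✓ (all of [8,9])

8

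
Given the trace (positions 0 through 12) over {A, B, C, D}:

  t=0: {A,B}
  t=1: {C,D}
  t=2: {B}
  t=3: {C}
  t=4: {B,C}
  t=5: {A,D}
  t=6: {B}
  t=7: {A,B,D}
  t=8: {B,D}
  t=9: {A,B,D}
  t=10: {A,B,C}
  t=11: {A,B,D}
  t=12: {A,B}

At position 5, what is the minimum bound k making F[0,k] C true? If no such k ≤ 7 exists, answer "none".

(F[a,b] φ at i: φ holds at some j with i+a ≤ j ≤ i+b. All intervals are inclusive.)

5

Scan j = 5,6,… for C:
  j=5: fails
  j=6: fails
  j=7: fails
  j=8: fails
  j=9: fails
  j=10: holds
First hit at j=10, so smallest k = 10-5 = 5.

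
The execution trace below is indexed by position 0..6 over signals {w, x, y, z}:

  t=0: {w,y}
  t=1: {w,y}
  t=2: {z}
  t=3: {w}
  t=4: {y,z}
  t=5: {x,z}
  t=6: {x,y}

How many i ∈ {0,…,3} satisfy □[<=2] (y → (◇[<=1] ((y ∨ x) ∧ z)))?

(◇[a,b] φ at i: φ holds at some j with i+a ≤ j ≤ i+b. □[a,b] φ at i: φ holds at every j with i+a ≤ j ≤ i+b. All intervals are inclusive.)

2

Evaluate at each i in [0,3]:
  i=0: ✗ (fails at j=0)
  i=1: ✗ (fails at j=1)
  i=2: ✓ (all of [2,4])
  i=3: ✓ (all of [3,5])
Positions where it holds: {2, 3} → 2.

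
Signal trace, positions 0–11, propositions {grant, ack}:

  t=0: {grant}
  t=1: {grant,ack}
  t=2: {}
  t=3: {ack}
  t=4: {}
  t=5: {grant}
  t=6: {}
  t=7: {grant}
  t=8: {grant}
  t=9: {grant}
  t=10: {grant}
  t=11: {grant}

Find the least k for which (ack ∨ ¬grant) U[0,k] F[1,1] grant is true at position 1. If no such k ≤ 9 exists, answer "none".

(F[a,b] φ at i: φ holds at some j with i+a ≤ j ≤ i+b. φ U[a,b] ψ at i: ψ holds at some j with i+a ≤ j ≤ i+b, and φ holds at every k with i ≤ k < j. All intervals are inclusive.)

Need earliest j ≥ 1 with F[1,1] grant, and (ack ∨ ¬grant) at every k in [1,j-1].
  j=1: rhs fails.
  j=2: rhs fails.
  j=3: rhs fails.
  j=4: rhs holds; lhs holds on [1,3]. k = 3.

3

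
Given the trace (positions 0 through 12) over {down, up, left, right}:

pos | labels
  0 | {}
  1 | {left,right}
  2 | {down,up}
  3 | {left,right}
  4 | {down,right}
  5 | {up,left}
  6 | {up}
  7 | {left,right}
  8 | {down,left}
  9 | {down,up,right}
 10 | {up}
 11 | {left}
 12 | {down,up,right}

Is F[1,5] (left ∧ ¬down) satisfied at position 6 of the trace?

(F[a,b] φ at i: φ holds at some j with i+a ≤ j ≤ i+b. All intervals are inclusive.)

Holds

Check (left ∧ ¬down) at each j in [7,11]:
  j=7: true
  j=8: false
  j=9: false
  j=10: false
  j=11: true
Found at j=7 → formula holds.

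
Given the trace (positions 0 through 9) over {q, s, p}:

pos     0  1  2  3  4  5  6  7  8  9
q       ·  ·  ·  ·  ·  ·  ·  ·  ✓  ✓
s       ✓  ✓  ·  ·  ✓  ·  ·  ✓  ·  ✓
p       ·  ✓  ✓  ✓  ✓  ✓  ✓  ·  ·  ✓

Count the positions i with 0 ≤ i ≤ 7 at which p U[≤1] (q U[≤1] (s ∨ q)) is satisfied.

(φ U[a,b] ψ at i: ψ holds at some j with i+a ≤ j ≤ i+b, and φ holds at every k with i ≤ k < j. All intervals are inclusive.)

Evaluate at each i in [0,7]:
  i=0: ✓ (rhs at j=0)
  i=1: ✓ (rhs at j=1)
  i=2: ✗ (no rhs in [2,3])
  i=3: ✓ (rhs at j=4; lhs holds on [3,3])
  i=4: ✓ (rhs at j=4)
  i=5: ✗ (no rhs in [5,6])
  i=6: ✓ (rhs at j=7; lhs holds on [6,6])
  i=7: ✓ (rhs at j=7)
Positions where it holds: {0, 1, 3, 4, 6, 7} → 6.

6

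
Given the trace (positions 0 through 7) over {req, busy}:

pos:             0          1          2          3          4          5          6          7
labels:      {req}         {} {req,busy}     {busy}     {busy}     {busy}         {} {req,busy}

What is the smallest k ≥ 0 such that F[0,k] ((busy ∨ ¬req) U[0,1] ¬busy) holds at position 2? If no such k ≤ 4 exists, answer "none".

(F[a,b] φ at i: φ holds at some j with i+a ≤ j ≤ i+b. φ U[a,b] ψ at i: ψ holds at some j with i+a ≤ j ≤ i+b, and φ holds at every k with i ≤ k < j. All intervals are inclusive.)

3

Scan j = 2,3,… for ((busy ∨ ¬req) U[0,1] ¬busy):
  j=2: fails
  j=3: fails
  j=4: fails
  j=5: holds
First hit at j=5, so smallest k = 5-2 = 3.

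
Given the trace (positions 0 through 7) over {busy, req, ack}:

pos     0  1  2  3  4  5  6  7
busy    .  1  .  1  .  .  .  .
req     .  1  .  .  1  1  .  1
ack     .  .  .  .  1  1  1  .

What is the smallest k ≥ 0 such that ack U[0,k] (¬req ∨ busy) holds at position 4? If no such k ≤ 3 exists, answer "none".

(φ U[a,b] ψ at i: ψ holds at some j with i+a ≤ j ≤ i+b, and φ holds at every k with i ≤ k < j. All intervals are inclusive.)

2

Need earliest j ≥ 4 with (¬req ∨ busy), and ack at every k in [4,j-1].
  j=4: rhs fails.
  j=5: rhs fails.
  j=6: rhs holds; lhs holds on [4,5]. k = 2.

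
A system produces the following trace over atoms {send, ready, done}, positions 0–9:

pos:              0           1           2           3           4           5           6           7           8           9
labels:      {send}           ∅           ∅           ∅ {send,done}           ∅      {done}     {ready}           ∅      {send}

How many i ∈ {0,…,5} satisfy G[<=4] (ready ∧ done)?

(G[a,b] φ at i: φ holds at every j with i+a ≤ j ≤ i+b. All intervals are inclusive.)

0

Evaluate at each i in [0,5]:
  i=0: ✗ (fails at j=0)
  i=1: ✗ (fails at j=1)
  i=2: ✗ (fails at j=2)
  i=3: ✗ (fails at j=3)
  i=4: ✗ (fails at j=4)
  i=5: ✗ (fails at j=5)
Positions where it holds: {} → 0.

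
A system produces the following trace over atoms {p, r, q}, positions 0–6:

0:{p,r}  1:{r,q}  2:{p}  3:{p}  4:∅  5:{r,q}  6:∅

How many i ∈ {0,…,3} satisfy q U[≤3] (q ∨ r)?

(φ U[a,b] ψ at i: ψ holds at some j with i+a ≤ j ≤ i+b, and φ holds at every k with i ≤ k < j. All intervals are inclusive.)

2

Evaluate at each i in [0,3]:
  i=0: ✓ (rhs at j=0)
  i=1: ✓ (rhs at j=1)
  i=2: ✗ (lhs fails at k=2 before rhs at j=5)
  i=3: ✗ (lhs fails at k=3 before rhs at j=5)
Positions where it holds: {0, 1} → 2.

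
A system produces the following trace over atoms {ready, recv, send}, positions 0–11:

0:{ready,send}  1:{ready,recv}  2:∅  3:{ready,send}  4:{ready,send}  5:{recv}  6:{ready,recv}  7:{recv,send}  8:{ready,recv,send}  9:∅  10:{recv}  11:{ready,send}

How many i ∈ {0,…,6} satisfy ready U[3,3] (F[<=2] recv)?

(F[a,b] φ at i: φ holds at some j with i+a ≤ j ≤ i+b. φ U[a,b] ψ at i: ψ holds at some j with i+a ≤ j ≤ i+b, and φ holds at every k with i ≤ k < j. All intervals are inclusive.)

0

Evaluate at each i in [0,6]:
  i=0: ✗ (lhs fails at k=2 before rhs at j=3)
  i=1: ✗ (lhs fails at k=2 before rhs at j=4)
  i=2: ✗ (lhs fails at k=2 before rhs at j=5)
  i=3: ✗ (lhs fails at k=5 before rhs at j=6)
  i=4: ✗ (lhs fails at k=5 before rhs at j=7)
  i=5: ✗ (lhs fails at k=5 before rhs at j=8)
  i=6: ✗ (lhs fails at k=7 before rhs at j=9)
Positions where it holds: {} → 0.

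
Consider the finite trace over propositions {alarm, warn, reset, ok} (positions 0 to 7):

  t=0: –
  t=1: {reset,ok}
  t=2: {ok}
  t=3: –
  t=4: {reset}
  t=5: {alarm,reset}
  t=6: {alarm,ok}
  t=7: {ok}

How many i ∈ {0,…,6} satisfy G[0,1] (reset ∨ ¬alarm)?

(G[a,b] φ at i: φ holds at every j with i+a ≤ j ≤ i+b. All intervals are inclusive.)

Evaluate at each i in [0,6]:
  i=0: ✓ (all of [0,1])
  i=1: ✓ (all of [1,2])
  i=2: ✓ (all of [2,3])
  i=3: ✓ (all of [3,4])
  i=4: ✓ (all of [4,5])
  i=5: ✗ (fails at j=6)
  i=6: ✗ (fails at j=6)
Positions where it holds: {0, 1, 2, 3, 4} → 5.

5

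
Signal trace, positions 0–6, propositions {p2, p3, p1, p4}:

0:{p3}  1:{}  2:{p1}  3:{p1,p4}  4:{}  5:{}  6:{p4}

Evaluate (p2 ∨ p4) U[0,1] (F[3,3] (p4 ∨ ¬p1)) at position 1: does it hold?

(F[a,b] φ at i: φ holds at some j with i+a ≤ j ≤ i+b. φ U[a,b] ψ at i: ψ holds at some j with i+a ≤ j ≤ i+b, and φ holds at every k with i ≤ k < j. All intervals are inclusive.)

Yes

Need some j in [1,2] with F[3,3] (p4 ∨ ¬p1), and (p2 ∨ p4) at every k in [1,j-1].
  j=1: F[3,3] (p4 ∨ ¬p1) holds; no prefix to check → satisfied.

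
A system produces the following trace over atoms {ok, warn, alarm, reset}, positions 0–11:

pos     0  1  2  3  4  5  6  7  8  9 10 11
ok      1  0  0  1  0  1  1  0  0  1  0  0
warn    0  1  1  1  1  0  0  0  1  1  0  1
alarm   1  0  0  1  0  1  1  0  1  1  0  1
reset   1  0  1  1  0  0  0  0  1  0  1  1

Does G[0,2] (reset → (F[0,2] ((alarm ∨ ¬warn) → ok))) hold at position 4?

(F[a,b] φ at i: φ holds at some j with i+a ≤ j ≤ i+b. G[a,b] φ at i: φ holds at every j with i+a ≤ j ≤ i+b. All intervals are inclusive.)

Check (reset → (F[0,2] ((alarm ∨ ¬warn) → ok))) at every j in [4,6]:
  j=4: antecedent false → ✓
  j=5: antecedent false → ✓
  j=6: antecedent false → ✓
All positions satisfy it → formula holds.

Holds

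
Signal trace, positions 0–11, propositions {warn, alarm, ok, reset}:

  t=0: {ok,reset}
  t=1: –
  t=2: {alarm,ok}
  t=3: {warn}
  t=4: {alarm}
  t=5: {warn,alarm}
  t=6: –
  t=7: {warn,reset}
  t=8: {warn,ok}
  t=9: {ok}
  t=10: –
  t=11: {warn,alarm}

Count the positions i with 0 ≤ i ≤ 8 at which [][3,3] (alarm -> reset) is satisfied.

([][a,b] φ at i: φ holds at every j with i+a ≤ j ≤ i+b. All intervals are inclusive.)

Evaluate at each i in [0,8]:
  i=0: ✓ (all of [3,3])
  i=1: ✗ (fails at j=4)
  i=2: ✗ (fails at j=5)
  i=3: ✓ (all of [6,6])
  i=4: ✓ (all of [7,7])
  i=5: ✓ (all of [8,8])
  i=6: ✓ (all of [9,9])
  i=7: ✓ (all of [10,10])
  i=8: ✗ (fails at j=11)
Positions where it holds: {0, 3, 4, 5, 6, 7} → 6.

6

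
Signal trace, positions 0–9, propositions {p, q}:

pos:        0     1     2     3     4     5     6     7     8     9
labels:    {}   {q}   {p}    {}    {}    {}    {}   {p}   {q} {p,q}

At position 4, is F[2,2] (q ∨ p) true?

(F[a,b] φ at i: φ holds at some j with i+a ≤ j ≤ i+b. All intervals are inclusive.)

Does not hold

Check (q ∨ p) at each j in [6,6]:
  j=6: false
No position in the window satisfies it → formula fails.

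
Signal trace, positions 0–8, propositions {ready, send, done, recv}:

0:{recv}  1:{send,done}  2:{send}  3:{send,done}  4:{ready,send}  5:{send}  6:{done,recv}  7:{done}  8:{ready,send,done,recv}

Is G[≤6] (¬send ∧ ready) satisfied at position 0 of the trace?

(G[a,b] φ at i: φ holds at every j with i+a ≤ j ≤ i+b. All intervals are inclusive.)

Does not hold

Check (¬send ∧ ready) at every j in [0,6]:
  j=0: false
  j=1: false
  j=2: false
  j=3: false
  j=4: false
  j=5: false
  j=6: false
Fails at j=0 → formula fails.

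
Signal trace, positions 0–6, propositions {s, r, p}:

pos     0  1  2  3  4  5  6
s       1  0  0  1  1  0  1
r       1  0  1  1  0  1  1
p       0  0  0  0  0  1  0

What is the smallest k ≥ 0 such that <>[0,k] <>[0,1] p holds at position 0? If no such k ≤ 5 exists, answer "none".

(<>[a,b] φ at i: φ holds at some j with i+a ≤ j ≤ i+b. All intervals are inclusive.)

4

Scan j = 0,1,… for <>[0,1] p:
  j=0: fails
  j=1: fails
  j=2: fails
  j=3: fails
  j=4: holds
First hit at j=4, so smallest k = 4-0 = 4.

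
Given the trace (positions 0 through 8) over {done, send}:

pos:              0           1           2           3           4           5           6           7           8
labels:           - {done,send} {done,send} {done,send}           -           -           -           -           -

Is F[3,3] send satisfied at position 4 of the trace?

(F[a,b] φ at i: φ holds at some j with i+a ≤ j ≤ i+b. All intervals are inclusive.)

No

Check send at each j in [7,7]:
  j=7: false
No position in the window satisfies it → formula fails.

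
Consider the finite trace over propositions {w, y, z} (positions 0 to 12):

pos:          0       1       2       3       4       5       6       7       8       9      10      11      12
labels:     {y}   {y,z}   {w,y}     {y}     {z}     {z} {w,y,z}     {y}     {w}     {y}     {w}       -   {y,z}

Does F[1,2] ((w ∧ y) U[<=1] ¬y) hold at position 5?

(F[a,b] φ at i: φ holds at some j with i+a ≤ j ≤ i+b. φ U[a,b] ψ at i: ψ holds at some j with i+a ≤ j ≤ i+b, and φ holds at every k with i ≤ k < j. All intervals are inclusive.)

Does not hold

Check ((w ∧ y) U[<=1] ¬y) at each j in [6,7]:
  j=6: fails
  j=7: fails
No position in the window satisfies it → formula fails.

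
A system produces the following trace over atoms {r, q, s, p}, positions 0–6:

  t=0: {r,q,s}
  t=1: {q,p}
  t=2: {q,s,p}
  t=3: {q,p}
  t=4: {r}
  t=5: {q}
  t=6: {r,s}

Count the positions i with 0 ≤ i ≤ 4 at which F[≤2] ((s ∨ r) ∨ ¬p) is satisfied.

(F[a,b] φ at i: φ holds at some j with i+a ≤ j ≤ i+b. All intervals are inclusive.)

Evaluate at each i in [0,4]:
  i=0: ✓ (witness j=0)
  i=1: ✓ (witness j=2)
  i=2: ✓ (witness j=2)
  i=3: ✓ (witness j=4)
  i=4: ✓ (witness j=4)
Positions where it holds: {0, 1, 2, 3, 4} → 5.

5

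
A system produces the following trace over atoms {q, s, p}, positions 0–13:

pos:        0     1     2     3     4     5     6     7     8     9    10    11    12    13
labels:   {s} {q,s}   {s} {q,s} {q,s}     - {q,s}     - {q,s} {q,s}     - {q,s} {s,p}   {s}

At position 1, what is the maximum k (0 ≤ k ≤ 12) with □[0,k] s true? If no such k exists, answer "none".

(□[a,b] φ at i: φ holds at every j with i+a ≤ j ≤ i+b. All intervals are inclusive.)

3

s must hold from j=1 onward; find where it first fails.
  j=1: holds
  j=2: holds
  j=3: holds
  j=4: holds
  j=5: fails
Holds on [1,4], so largest k = 3.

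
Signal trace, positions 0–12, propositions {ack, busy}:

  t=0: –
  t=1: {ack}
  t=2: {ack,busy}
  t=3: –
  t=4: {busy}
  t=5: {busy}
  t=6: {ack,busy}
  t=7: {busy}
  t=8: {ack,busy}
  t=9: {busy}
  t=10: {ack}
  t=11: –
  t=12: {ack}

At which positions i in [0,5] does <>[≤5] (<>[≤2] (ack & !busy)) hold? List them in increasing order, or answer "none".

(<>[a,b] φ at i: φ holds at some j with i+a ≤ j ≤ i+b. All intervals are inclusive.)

Evaluate at each i in [0,5]:
  i=0: ✓ (witness j=0)
  i=1: ✓ (witness j=1)
  i=2: ✗ (none in [2,7])
  i=3: ✓ (witness j=8)
  i=4: ✓ (witness j=8)
  i=5: ✓ (witness j=8)

0, 1, 3, 4, 5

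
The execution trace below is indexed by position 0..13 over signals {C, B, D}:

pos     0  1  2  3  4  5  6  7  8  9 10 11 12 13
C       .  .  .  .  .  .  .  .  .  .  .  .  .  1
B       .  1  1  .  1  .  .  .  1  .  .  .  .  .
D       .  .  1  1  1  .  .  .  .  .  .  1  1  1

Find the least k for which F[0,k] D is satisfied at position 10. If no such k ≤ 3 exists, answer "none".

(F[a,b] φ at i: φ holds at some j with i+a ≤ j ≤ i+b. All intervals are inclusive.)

Scan j = 10,11,… for D:
  j=10: fails
  j=11: holds
First hit at j=11, so smallest k = 11-10 = 1.

1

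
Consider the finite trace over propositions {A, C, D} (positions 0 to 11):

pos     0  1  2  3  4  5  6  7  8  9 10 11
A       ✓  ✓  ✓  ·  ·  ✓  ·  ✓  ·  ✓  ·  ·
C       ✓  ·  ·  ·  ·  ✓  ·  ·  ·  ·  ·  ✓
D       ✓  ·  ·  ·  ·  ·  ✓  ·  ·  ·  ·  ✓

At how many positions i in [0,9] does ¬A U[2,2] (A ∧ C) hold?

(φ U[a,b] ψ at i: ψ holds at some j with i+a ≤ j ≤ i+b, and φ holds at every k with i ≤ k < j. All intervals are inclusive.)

Evaluate at each i in [0,9]:
  i=0: ✗ (no rhs in [2,2])
  i=1: ✗ (no rhs in [3,3])
  i=2: ✗ (no rhs in [4,4])
  i=3: ✓ (rhs at j=5; lhs holds on [3,4])
  i=4: ✗ (no rhs in [6,6])
  i=5: ✗ (no rhs in [7,7])
  i=6: ✗ (no rhs in [8,8])
  i=7: ✗ (no rhs in [9,9])
  i=8: ✗ (no rhs in [10,10])
  i=9: ✗ (no rhs in [11,11])
Positions where it holds: {3} → 1.

1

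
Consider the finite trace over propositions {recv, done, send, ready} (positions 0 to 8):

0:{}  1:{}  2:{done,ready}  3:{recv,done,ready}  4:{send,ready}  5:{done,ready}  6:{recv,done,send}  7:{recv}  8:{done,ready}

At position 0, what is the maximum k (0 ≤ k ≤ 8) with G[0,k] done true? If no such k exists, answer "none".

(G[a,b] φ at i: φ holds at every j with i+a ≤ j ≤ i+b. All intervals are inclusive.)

done must hold from j=0 onward; find where it first fails.
  j=0: fails → no k works.

none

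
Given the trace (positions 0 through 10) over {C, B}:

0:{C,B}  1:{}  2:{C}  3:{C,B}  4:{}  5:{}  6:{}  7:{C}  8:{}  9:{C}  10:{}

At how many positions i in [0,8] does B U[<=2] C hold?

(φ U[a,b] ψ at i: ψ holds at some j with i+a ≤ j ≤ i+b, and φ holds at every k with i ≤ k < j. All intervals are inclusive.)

4

Evaluate at each i in [0,8]:
  i=0: ✓ (rhs at j=0)
  i=1: ✗ (lhs fails at k=1 before rhs at j=2)
  i=2: ✓ (rhs at j=2)
  i=3: ✓ (rhs at j=3)
  i=4: ✗ (no rhs in [4,6])
  i=5: ✗ (lhs fails at k=5 before rhs at j=7)
  i=6: ✗ (lhs fails at k=6 before rhs at j=7)
  i=7: ✓ (rhs at j=7)
  i=8: ✗ (lhs fails at k=8 before rhs at j=9)
Positions where it holds: {0, 2, 3, 7} → 4.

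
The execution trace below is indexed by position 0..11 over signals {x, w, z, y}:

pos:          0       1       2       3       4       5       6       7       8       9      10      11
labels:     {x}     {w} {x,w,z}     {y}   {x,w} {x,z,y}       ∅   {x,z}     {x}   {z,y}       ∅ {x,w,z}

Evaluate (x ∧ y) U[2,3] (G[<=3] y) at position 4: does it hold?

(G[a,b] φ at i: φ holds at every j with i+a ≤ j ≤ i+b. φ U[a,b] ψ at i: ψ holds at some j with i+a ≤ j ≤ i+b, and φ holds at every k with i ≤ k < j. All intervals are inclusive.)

False

Need some j in [6,7] with G[<=3] y, and (x ∧ y) at every k in [4,j-1].
  j=6: G[<=3] y — fails at 6.
  j=7: G[<=3] y — fails at 7.
No j in the window works → until fails.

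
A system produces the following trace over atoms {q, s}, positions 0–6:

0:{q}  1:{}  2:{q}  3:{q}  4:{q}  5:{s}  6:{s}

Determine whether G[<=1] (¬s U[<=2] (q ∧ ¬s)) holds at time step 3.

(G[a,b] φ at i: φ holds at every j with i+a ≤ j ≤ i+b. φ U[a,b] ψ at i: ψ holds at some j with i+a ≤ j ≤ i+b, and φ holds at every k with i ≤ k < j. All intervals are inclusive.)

True

Check (¬s U[<=2] (q ∧ ¬s)) at every j in [3,4]:
  j=3: holds
  j=4: holds
All positions satisfy it → formula holds.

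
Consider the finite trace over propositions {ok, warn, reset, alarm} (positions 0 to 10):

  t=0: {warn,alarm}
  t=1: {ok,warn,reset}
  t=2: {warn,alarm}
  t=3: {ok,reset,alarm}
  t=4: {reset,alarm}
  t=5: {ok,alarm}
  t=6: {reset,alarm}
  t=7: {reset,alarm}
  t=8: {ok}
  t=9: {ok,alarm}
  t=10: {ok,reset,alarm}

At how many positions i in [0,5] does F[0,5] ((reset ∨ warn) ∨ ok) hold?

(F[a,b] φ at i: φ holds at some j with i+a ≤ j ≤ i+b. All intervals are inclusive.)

6

Evaluate at each i in [0,5]:
  i=0: ✓ (witness j=0)
  i=1: ✓ (witness j=1)
  i=2: ✓ (witness j=2)
  i=3: ✓ (witness j=3)
  i=4: ✓ (witness j=4)
  i=5: ✓ (witness j=5)
Positions where it holds: {0, 1, 2, 3, 4, 5} → 6.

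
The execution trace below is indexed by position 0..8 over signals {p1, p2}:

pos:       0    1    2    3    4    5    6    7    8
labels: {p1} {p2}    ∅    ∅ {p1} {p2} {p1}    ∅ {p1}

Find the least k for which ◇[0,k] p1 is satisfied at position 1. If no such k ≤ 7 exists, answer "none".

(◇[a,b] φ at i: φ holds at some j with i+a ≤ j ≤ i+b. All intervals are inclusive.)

3

Scan j = 1,2,… for p1:
  j=1: fails
  j=2: fails
  j=3: fails
  j=4: holds
First hit at j=4, so smallest k = 4-1 = 3.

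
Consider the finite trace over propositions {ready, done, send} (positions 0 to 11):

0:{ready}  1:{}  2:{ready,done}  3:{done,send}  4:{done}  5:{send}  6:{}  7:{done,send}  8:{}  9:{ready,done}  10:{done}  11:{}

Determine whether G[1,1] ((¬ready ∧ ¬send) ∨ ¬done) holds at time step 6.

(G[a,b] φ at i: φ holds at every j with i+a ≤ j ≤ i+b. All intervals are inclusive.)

Check ((¬ready ∧ ¬send) ∨ ¬done) at every j in [7,7]:
  j=7: false
Fails at j=7 → formula fails.

False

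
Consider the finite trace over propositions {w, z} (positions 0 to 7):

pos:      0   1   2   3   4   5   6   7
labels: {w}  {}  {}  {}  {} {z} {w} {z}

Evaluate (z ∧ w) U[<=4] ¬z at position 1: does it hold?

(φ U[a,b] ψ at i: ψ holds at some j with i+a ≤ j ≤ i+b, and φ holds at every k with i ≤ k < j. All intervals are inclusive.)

Need some j in [1,5] with ¬z, and (z ∧ w) at every k in [1,j-1].
  j=1: ¬z holds; no prefix to check → satisfied.

Yes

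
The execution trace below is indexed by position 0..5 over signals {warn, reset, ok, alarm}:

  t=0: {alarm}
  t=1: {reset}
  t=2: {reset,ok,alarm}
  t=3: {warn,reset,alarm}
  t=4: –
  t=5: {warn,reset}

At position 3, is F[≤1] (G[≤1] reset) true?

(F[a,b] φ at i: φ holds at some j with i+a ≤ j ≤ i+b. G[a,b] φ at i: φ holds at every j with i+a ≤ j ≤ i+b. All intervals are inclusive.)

Check G[≤1] reset at each j in [3,4]:
  j=3: fails at 4
  j=4: fails at 4
No position in the window satisfies it → formula fails.

No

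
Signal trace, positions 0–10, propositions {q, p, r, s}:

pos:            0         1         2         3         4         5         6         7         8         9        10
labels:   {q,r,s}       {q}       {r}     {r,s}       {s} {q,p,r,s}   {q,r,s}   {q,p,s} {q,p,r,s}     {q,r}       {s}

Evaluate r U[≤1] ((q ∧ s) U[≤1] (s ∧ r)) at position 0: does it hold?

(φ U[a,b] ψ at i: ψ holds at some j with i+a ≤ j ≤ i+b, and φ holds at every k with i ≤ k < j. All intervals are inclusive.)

Need some j in [0,1] with ((q ∧ s) U[≤1] (s ∧ r)), and r at every k in [0,j-1].
  j=0: ((q ∧ s) U[≤1] (s ∧ r)) holds; no prefix to check → satisfied.

True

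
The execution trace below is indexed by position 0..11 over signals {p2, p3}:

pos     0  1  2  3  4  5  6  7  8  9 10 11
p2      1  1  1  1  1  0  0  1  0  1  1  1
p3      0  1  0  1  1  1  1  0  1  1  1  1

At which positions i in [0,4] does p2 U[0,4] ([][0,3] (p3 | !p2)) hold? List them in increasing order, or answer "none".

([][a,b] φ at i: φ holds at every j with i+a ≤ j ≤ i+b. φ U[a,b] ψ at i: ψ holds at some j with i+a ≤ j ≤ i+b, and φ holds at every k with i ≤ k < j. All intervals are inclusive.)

Evaluate at each i in [0,4]:
  i=0: ✓ (rhs at j=3; lhs holds on [0,2])
  i=1: ✓ (rhs at j=3; lhs holds on [1,2])
  i=2: ✓ (rhs at j=3; lhs holds on [2,2])
  i=3: ✓ (rhs at j=3)
  i=4: ✗ (lhs fails at k=5 before rhs at j=8)

0, 1, 2, 3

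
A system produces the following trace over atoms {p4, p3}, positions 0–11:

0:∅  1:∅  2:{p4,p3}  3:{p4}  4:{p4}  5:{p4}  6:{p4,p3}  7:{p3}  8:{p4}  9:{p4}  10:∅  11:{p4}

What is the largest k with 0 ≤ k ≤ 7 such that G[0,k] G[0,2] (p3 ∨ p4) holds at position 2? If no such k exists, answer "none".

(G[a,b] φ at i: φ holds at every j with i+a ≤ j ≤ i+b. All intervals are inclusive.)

5

G[0,2] (p3 ∨ p4) must hold from j=2 onward; find where it first fails.
  j=2: holds
  j=3: holds
  j=4: holds
  j=5: holds
  j=6: holds
  j=7: holds
  j=8: fails
Holds on [2,7], so largest k = 5.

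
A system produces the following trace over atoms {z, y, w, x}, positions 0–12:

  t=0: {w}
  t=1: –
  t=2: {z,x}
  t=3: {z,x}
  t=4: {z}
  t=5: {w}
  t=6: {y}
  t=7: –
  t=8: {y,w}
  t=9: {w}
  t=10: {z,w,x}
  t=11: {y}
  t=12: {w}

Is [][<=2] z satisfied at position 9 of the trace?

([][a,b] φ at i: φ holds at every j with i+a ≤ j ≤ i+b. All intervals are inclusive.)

False

Check z at every j in [9,11]:
  j=9: false
  j=10: true
  j=11: false
Fails at j=9 → formula fails.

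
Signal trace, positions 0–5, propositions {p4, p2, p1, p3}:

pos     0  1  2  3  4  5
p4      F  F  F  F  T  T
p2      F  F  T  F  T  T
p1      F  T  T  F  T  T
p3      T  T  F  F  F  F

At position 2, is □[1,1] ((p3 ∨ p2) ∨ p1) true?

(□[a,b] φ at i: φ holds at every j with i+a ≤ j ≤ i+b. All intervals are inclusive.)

Does not hold

Check ((p3 ∨ p2) ∨ p1) at every j in [3,3]:
  j=3: false
Fails at j=3 → formula fails.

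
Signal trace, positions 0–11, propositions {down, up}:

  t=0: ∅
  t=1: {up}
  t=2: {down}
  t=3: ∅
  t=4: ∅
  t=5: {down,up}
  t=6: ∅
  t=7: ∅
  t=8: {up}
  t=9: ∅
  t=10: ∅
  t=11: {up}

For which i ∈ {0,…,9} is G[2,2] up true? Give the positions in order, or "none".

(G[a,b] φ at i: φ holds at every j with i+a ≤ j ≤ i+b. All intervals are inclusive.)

3, 6, 9

Evaluate at each i in [0,9]:
  i=0: ✗ (fails at j=2)
  i=1: ✗ (fails at j=3)
  i=2: ✗ (fails at j=4)
  i=3: ✓ (all of [5,5])
  i=4: ✗ (fails at j=6)
  i=5: ✗ (fails at j=7)
  i=6: ✓ (all of [8,8])
  i=7: ✗ (fails at j=9)
  i=8: ✗ (fails at j=10)
  i=9: ✓ (all of [11,11])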